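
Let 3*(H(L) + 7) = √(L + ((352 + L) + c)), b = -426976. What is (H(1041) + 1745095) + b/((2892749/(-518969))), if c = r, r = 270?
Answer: 15809217046916/8678247 ≈ 1.8217e+6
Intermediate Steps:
c = 270
H(L) = -7 + √(622 + 2*L)/3 (H(L) = -7 + √(L + ((352 + L) + 270))/3 = -7 + √(L + (622 + L))/3 = -7 + √(622 + 2*L)/3)
(H(1041) + 1745095) + b/((2892749/(-518969))) = ((-7 + √(622 + 2*1041)/3) + 1745095) - 426976/(2892749/(-518969)) = ((-7 + √(622 + 2082)/3) + 1745095) - 426976/(2892749*(-1/518969)) = ((-7 + √2704/3) + 1745095) - 426976/(-2892749/518969) = ((-7 + (⅓)*52) + 1745095) - 426976*(-518969/2892749) = ((-7 + 52/3) + 1745095) + 221587307744/2892749 = (31/3 + 1745095) + 221587307744/2892749 = 5235316/3 + 221587307744/2892749 = 15809217046916/8678247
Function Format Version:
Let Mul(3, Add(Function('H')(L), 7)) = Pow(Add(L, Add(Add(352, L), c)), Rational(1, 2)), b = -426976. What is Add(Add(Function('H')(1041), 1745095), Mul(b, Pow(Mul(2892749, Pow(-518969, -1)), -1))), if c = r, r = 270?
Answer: Rational(15809217046916, 8678247) ≈ 1.8217e+6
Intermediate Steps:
c = 270
Function('H')(L) = Add(-7, Mul(Rational(1, 3), Pow(Add(622, Mul(2, L)), Rational(1, 2)))) (Function('H')(L) = Add(-7, Mul(Rational(1, 3), Pow(Add(L, Add(Add(352, L), 270)), Rational(1, 2)))) = Add(-7, Mul(Rational(1, 3), Pow(Add(L, Add(622, L)), Rational(1, 2)))) = Add(-7, Mul(Rational(1, 3), Pow(Add(622, Mul(2, L)), Rational(1, 2)))))
Add(Add(Function('H')(1041), 1745095), Mul(b, Pow(Mul(2892749, Pow(-518969, -1)), -1))) = Add(Add(Add(-7, Mul(Rational(1, 3), Pow(Add(622, Mul(2, 1041)), Rational(1, 2)))), 1745095), Mul(-426976, Pow(Mul(2892749, Pow(-518969, -1)), -1))) = Add(Add(Add(-7, Mul(Rational(1, 3), Pow(Add(622, 2082), Rational(1, 2)))), 1745095), Mul(-426976, Pow(Mul(2892749, Rational(-1, 518969)), -1))) = Add(Add(Add(-7, Mul(Rational(1, 3), Pow(2704, Rational(1, 2)))), 1745095), Mul(-426976, Pow(Rational(-2892749, 518969), -1))) = Add(Add(Add(-7, Mul(Rational(1, 3), 52)), 1745095), Mul(-426976, Rational(-518969, 2892749))) = Add(Add(Add(-7, Rational(52, 3)), 1745095), Rational(221587307744, 2892749)) = Add(Add(Rational(31, 3), 1745095), Rational(221587307744, 2892749)) = Add(Rational(5235316, 3), Rational(221587307744, 2892749)) = Rational(15809217046916, 8678247)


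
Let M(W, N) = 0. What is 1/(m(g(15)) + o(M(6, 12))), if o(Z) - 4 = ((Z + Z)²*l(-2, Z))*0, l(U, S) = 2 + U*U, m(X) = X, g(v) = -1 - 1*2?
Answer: 1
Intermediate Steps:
g(v) = -3 (g(v) = -1 - 2 = -3)
l(U, S) = 2 + U²
o(Z) = 4 (o(Z) = 4 + ((Z + Z)²*(2 + (-2)²))*0 = 4 + ((2*Z)²*(2 + 4))*0 = 4 + ((4*Z²)*6)*0 = 4 + (24*Z²)*0 = 4 + 0 = 4)
1/(m(g(15)) + o(M(6, 12))) = 1/(-3 + 4) = 1/1 = 1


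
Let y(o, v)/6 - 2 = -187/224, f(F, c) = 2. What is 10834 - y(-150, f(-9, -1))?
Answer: 1212625/112 ≈ 10827.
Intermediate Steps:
y(o, v) = 783/112 (y(o, v) = 12 + 6*(-187/224) = 12 - 561/112 = 783/112)
10834 - y(-150, f(-9, -1)) = 10834 - 1*783/112 = 10834 - 783/112 = 1212625/112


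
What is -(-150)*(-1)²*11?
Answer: 1650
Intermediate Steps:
-(-150)*(-1)²*11 = -(-150)*11 = -30*(-5)*11 = 150*11 = 1650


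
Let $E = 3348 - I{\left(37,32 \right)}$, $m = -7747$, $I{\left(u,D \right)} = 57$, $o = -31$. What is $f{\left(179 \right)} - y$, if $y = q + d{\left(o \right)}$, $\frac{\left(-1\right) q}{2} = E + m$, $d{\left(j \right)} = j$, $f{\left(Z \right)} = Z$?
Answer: $-8702$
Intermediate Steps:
$E = 3291$ ($E = 3348 - 57 = 3291$)
$q = 8912$ ($q = - 2 \left(3291 - 7747\right) = \left(-2\right) \left(-4456\right) = 8912$)
$y = 8881$ ($y = 8912 - 31 = 8881$)
$f{\left(179 \right)} - y = 179 - 8881 = -8702$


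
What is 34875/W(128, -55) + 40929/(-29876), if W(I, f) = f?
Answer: -2712147/4268 ≈ -635.46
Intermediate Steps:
34875/W(128, -55) + 40929/(-29876) = 34875/(-55) + 40929/(-29876) = 34875*(-1/55) + 40929*(-1/29876) = -6975/11 - 5847/4268 = -2712147/4268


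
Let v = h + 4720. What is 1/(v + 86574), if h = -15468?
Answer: 1/75826 ≈ 1.3188e-5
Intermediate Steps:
v = -10748 (v = -15468 + 4720 = -10748)
1/(v + 86574) = 1/(-10748 + 86574) = 1/75826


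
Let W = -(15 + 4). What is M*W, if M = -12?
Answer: 228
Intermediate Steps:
W = -19 (W = -1*19 = -19)
M*W = -12*(-19) = 228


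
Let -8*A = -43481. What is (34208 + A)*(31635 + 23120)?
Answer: 17365274475/8 ≈ 2.1707e+9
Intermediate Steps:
A = 43481/8 (A = -⅛*(-43481) = 43481/8 ≈ 5435.1)
(34208 + A)*(31635 + 23120) = (34208 + 43481/8)*(31635 + 23120) = (317145/8)*54755 = 17365274475/8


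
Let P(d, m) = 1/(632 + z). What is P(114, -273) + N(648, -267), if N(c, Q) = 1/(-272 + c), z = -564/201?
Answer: 16837/3962664 ≈ 0.0042489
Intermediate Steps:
z = -188/67 (z = -564*1/201 = -188/67 ≈ -2.8060)
P(d, m) = 67/42156 (P(d, m) = 1/(632 - 188/67) = 1/(42156/67) = 67/42156)
P(114, -273) + N(648, -267) = 67/42156 + 1/(-272 + 648) = 67/42156 + 1/376 = 16837/3962664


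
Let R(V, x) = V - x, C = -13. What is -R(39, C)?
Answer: -52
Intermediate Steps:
-R(39, C) = -(39 - 1*(-13)) = -(39 + 13) = -1*52 = -52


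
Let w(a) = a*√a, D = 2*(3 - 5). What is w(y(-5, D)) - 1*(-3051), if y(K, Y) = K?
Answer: 3051 - 5*I*√5 ≈ 3051.0 - 11.18*I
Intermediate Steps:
D = -4 (D = 2*(-2) = -4)
w(a) = a^(3/2)
w(y(-5, D)) - 1*(-3051) = (-5)^(3/2) - 1*(-3051) = -5*I*√5 + 3051 = 3051 - 5*I*√5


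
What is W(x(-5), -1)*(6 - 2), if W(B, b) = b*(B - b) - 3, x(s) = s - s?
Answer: -16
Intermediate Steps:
x(s) = 0
W(B, b) = -3 + b*(B - b)
W(x(-5), -1)*(6 - 2) = (-3 - 1*(-1)² + 0*(-1))*(6 - 2) = (-3 - 1*1 + 0)*4 = (-3 - 1 + 0)*4 = -4*4 = -16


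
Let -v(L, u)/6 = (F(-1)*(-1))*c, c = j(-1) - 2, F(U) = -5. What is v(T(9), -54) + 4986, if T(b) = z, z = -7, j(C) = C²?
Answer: 5016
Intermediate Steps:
c = -1 (c = (-1)² - 2 = 1 - 2 = -1)
T(b) = -7
v(L, u) = 30 (v(L, u) = -6*(-5*(-1))*(-1) = -30*(-1) = -6*(-5) = 30)
v(T(9), -54) + 4986 = 30 + 4986 = 5016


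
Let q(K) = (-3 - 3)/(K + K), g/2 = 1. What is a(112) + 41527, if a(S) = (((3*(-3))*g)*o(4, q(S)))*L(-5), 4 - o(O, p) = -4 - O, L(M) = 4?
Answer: 40663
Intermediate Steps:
g = 2 (g = 2*1 = 2)
q(K) = -3/K (q(K) = -6*1/(2*K) = -3/K)
o(O, p) = 8 + O (o(O, p) = 4 - (-4 - O) = 4 + (4 + O) = 8 + O)
a(S) = -864 (a(S) = (((3*(-3))*2)*(8 + 4))*4 = (-9*2*12)*4 = -18*12*4 = -216*4 = -864)
a(112) + 41527 = -864 + 41527 = 40663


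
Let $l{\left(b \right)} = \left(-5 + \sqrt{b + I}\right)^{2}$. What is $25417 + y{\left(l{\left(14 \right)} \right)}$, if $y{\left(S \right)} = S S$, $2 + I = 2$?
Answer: $28338 - 780 \sqrt{14} \approx 25420.0$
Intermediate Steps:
$I = 0$ ($I = -2 + 2 = 0$)
$l{\left(b \right)} = \left(-5 + \sqrt{b}\right)^{2}$ ($l{\left(b \right)} = \left(-5 + \sqrt{b + 0}\right)^{2} = \left(-5 + \sqrt{b}\right)^{2}$)
$y{\left(S \right)} = S^{2}$
$25417 + y{\left(l{\left(14 \right)} \right)} = 25417 + \left(\left(-5 + \sqrt{14}\right)^{2}\right)^{2} = 25417 + \left(-5 + \sqrt{14}\right)^{4}$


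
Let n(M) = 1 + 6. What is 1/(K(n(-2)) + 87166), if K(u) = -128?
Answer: 1/87038 ≈ 1.1489e-5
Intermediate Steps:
n(M) = 7
1/(K(n(-2)) + 87166) = 1/(-128 + 87166) = 1/87038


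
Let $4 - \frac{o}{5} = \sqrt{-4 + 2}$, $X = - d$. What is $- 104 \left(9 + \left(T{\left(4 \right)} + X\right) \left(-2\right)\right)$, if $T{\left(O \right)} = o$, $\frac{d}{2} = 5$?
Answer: $1144 - 1040 i \sqrt{2} \approx 1144.0 - 1470.8 i$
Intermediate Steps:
$d = 10$ ($d = 2 \cdot 5 = 10$)
$X = -10$ ($X = \left(-1\right) 10 = -10$)
$o = 20 - 5 i \sqrt{2}$ ($o = 20 - 5 \sqrt{-4 + 2} = 20 - 5 \sqrt{-2} = 20 - 5 i \sqrt{2} \approx 20.0 - 7.0711 i$)
$T{\left(O \right)} = 20 - 5 i \sqrt{2}$
$- 104 \left(9 + \left(T{\left(4 \right)} + X\right) \left(-2\right)\right) = - 104 \left(9 + \left(\left(20 - 5 i \sqrt{2}\right) - 10\right) \left(-2\right)\right) = - 104 \left(9 + \left(10 - 5 i \sqrt{2}\right) \left(-2\right)\right) = - 104 \left(9 - \left(20 - 10 i \sqrt{2}\right)\right) = - 104 \left(-11 + 10 i \sqrt{2}\right) = 1144 - 1040 i \sqrt{2}$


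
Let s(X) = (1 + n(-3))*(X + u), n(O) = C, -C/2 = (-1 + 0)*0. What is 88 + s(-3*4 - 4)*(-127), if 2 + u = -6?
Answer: 3136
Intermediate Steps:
C = 0 (C = -2*(-1 + 0)*0 = -(-2)*0 = -2*0 = 0)
u = -8 (u = -2 - 6 = -8)
n(O) = 0
s(X) = -8 + X (s(X) = (1 + 0)*(X - 8) = 1*(-8 + X) = -8 + X)
88 + s(-3*4 - 4)*(-127) = 88 + (-8 + (-3*4 - 4))*(-127) = 88 + (-8 + (-12 - 4))*(-127) = 88 + (-8 - 16)*(-127) = 88 - 24*(-127) = 88 + 3048 = 3136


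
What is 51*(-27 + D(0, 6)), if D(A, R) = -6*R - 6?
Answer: -3519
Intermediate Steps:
D(A, R) = -6 - 6*R
51*(-27 + D(0, 6)) = 51*(-27 + (-6 - 6*6)) = 51*(-27 + (-6 - 36)) = 51*(-27 - 42) = 51*(-69) = -3519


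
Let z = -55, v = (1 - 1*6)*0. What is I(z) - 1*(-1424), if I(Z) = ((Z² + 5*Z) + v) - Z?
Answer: 4229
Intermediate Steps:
v = 0 (v = (1 - 6)*0 = -5*0 = 0)
I(Z) = Z² + 4*Z (I(Z) = ((Z² + 5*Z) + 0) - Z = (Z² + 5*Z) - Z = Z² + 4*Z)
I(z) - 1*(-1424) = -55*(4 - 55) - 1*(-1424) = -55*(-51) + 1424 = 2805 + 1424 = 4229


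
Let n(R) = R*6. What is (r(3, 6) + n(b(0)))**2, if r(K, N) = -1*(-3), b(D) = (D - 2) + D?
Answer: 81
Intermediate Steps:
b(D) = -2 + 2*D (b(D) = (-2 + D) + D = -2 + 2*D)
n(R) = 6*R
r(K, N) = 3
(r(3, 6) + n(b(0)))**2 = (3 + 6*(-2 + 2*0))**2 = (3 + 6*(-2 + 0))**2 = (3 + 6*(-2))**2 = (3 - 12)**2 = (-9)**2 = 81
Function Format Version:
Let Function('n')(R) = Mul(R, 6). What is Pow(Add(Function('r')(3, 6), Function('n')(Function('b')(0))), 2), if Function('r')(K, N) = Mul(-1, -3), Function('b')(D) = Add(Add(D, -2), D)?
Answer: 81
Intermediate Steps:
Function('b')(D) = Add(-2, Mul(2, D)) (Function('b')(D) = Add(Add(-2, D), D) = Add(-2, Mul(2, D)))
Function('n')(R) = Mul(6, R)
Function('r')(K, N) = 3
Pow(Add(Function('r')(3, 6), Function('n')(Function('b')(0))), 2) = Pow(Add(3, Mul(6, Add(-2, Mul(2, 0)))), 2) = Pow(Add(3, Mul(6, Add(-2, 0))), 2) = Pow(Add(3, Mul(6, -2)), 2) = Pow(Add(3, -12), 2) = Pow(-9, 2) = 81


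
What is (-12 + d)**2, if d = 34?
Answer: 484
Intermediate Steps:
(-12 + d)**2 = (-12 + 34)**2 = 22**2 = 484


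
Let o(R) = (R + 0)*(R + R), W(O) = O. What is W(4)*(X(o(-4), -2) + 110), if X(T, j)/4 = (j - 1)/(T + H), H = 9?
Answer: 17992/41 ≈ 438.83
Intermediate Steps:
o(R) = 2*R² (o(R) = R*(2*R) = 2*R²)
X(T, j) = 4*(-1 + j)/(9 + T) (X(T, j) = 4*((j - 1)/(T + 9)) = 4*((-1 + j)/(9 + T)) = 4*(-1 + j)/(9 + T))
W(4)*(X(o(-4), -2) + 110) = 4*(4*(-1 - 2)/(9 + 2*(-4)²) + 110) = 4*(4*(-3)/(9 + 2*16) + 110) = 4*(4*(-3)/(9 + 32) + 110) = 4*(4*(-3)/41 + 110) = 4*(4*(1/41)*(-3) + 110) = 4*(-12/41 + 110) = 4*(4498/41) = 17992/41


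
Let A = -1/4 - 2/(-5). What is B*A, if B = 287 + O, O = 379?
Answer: 999/10 ≈ 99.900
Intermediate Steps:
B = 666 (B = 287 + 379 = 666)
A = 3/20 (A = -1*1/4 - 2*(-1/5) = -1/4 + 2/5 = 3/20 ≈ 0.15000)
B*A = 666*(3/20) = 999/10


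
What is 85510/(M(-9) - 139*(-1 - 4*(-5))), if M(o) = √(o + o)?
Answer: -225831910/6974899 - 256530*I*√2/6974899 ≈ -32.378 - 0.052013*I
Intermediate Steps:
M(o) = √2*√o (M(o) = √(2*o) = √2*√o)
85510/(M(-9) - 139*(-1 - 4*(-5))) = 85510/(√2*√(-9) - 139*(-1 - 4*(-5))) = 85510/(√2*(3*I) - 139*(-1 + 20)) = 85510/(3*I*√2 - 139*19) = 85510/(3*I*√2 - 2641) = 85510/(-2641 + 3*I*√2)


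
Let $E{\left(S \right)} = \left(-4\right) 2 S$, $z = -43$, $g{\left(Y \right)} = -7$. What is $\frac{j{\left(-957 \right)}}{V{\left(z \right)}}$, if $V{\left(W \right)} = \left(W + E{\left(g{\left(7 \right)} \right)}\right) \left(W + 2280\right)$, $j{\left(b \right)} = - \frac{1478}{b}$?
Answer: $\frac{1478}{27830517} \approx 5.3107 \cdot 10^{-5}$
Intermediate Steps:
$E{\left(S \right)} = - 8 S$
$V{\left(W \right)} = \left(56 + W\right) \left(2280 + W\right)$ ($V{\left(W \right)} = \left(W - -56\right) \left(W + 2280\right) = \left(W + 56\right) \left(2280 + W\right) = \left(56 + W\right) \left(2280 + W\right)$)
$\frac{j{\left(-957 \right)}}{V{\left(z \right)}} = \frac{\left(-1478\right) \frac{1}{-957}}{127680 + \left(-43\right)^{2} + 2336 \left(-43\right)} = \frac{\left(-1478\right) \left(- \frac{1}{957}\right)}{127680 + 1849 - 100448} = \frac{1478}{957 \cdot 29081} = \frac{1478}{957} \cdot \frac{1}{29081} = \frac{1478}{27830517}$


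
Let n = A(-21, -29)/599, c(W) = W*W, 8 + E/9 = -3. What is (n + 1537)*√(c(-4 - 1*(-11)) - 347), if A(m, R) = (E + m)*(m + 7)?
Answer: 922343*I*√298/599 ≈ 26581.0*I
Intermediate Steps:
E = -99 (E = -72 + 9*(-3) = -72 - 27 = -99)
A(m, R) = (-99 + m)*(7 + m) (A(m, R) = (-99 + m)*(m + 7) = (-99 + m)*(7 + m))
c(W) = W²
n = 1680/599 (n = (-693 + (-21)² - 92*(-21))/599 = (-693 + 441 + 1932)*(1/599) = 1680*(1/599) = 1680/599 ≈ 2.8047)
(n + 1537)*√(c(-4 - 1*(-11)) - 347) = (1680/599 + 1537)*√((-4 - 1*(-11))² - 347) = 922343*√((-4 + 11)² - 347)/599 = 922343*√(7² - 347)/599 = 922343*√(49 - 347)/599 = 922343*√(-298)/599 = 922343*(I*√298)/599 = 922343*I*√298/599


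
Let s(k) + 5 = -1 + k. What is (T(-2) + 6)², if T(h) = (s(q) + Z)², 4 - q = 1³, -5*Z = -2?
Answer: 101761/625 ≈ 162.82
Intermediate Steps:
Z = ⅖ (Z = -⅕*(-2) = ⅖ ≈ 0.40000)
q = 3 (q = 4 - 1*1³ = 4 - 1*1 = 4 - 1 = 3)
s(k) = -6 + k (s(k) = -5 + (-1 + k) = -6 + k)
T(h) = 169/25 (T(h) = ((-6 + 3) + ⅖)² = (-3 + ⅖)² = (-13/5)² = 169/25)
(T(-2) + 6)² = (169/25 + 6)² = (319/25)² = 101761/625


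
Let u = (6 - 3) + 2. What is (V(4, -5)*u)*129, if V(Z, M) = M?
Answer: -3225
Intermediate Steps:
u = 5 (u = 3 + 2 = 5)
(V(4, -5)*u)*129 = -5*5*129 = -25*129 = -3225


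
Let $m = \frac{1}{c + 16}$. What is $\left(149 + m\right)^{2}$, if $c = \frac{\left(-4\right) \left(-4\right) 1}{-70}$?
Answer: $\frac{6770492089}{304704} \approx 22220.0$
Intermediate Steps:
$c = - \frac{8}{35}$ ($c = 16 \cdot 1 \left(- \frac{1}{70}\right) = 16 \left(- \frac{1}{70}\right) = - \frac{8}{35} \approx -0.22857$)
$m = \frac{35}{552}$ ($m = \frac{1}{- \frac{8}{35} + 16} = \frac{1}{\frac{552}{35}} = \frac{35}{552} \approx 0.063406$)
$\left(149 + m\right)^{2} = \left(149 + \frac{35}{552}\right)^{2} = \left(\frac{82283}{552}\right)^{2} = \frac{6770492089}{304704}$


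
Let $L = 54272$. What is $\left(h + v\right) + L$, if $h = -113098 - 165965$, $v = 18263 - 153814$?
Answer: $-360342$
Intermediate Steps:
$v = -135551$ ($v = 18263 - 153814 = -135551$)
$h = -279063$
$\left(h + v\right) + L = \left(-279063 - 135551\right) + 54272 = -414614 + 54272 = -360342$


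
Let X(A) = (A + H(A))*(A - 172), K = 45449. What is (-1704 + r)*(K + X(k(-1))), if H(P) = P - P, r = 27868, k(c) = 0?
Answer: 1189127636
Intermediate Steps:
H(P) = 0
X(A) = A*(-172 + A) (X(A) = (A + 0)*(A - 172) = A*(-172 + A))
(-1704 + r)*(K + X(k(-1))) = (-1704 + 27868)*(45449 + 0*(-172 + 0)) = 26164*(45449 + 0*(-172)) = 26164*(45449 + 0) = 26164*45449 = 1189127636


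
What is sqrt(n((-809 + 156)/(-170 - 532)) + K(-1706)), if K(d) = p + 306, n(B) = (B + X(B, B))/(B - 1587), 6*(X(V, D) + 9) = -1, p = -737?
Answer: I*sqrt(534306987516649)/1113421 ≈ 20.76*I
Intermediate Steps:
X(V, D) = -55/6 (X(V, D) = -9 + (1/6)*(-1) = -9 - 1/6 = -55/6)
n(B) = (-55/6 + B)/(-1587 + B) (n(B) = (B - 55/6)/(B - 1587) = (-55/6 + B)/(-1587 + B))
K(d) = -431 (K(d) = -737 + 306 = -431)
sqrt(n((-809 + 156)/(-170 - 532)) + K(-1706)) = sqrt((-55/6 + (-809 + 156)/(-170 - 532))/(-1587 + (-809 + 156)/(-170 - 532)) - 431) = sqrt((-55/6 - 653/(-702))/(-1587 - 653/(-702)) - 431) = sqrt((-55/6 - 653*(-1/702))/(-1587 - 653*(-1/702)) - 431) = sqrt((-55/6 + 653/702)/(-1587 + 653/702) - 431) = sqrt(-2891/351/(-1113421/702) - 431) = sqrt(-702/1113421*(-2891/351) - 431) = sqrt(5782/1113421 - 431) = sqrt(-479878669/1113421) = I*sqrt(534306987516649)/1113421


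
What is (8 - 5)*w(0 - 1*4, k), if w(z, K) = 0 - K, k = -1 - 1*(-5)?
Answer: -12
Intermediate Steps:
k = 4 (k = -1 + 5 = 4)
w(z, K) = -K
(8 - 5)*w(0 - 1*4, k) = (8 - 5)*(-1*4) = 3*(-4) = -12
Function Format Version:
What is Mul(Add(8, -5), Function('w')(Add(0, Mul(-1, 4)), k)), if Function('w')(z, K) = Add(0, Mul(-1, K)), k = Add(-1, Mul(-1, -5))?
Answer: -12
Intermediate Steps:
k = 4 (k = Add(-1, 5) = 4)
Function('w')(z, K) = Mul(-1, K)
Mul(Add(8, -5), Function('w')(Add(0, Mul(-1, 4)), k)) = Mul(Add(8, -5), Mul(-1, 4)) = Mul(3, -4) = -12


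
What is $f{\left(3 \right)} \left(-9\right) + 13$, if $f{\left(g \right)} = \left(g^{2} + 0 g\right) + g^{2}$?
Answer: $-149$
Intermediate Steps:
$f{\left(g \right)} = 2 g^{2}$ ($f{\left(g \right)} = \left(g^{2} + 0\right) + g^{2} = g^{2} + g^{2} = 2 g^{2}$)
$f{\left(3 \right)} \left(-9\right) + 13 = 2 \cdot 3^{2} \left(-9\right) + 13 = 2 \cdot 9 \left(-9\right) + 13 = 18 \left(-9\right) + 13 = -162 + 13 = -149$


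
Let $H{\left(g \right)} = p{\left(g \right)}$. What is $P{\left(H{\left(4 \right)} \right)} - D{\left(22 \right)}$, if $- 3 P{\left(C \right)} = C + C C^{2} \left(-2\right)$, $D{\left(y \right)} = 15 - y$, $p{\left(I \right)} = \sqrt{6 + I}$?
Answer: $7 + \frac{19 \sqrt{10}}{3} \approx 27.028$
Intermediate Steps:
$H{\left(g \right)} = \sqrt{6 + g}$
$P{\left(C \right)} = - \frac{C}{3} + \frac{2 C^{3}}{3}$ ($P{\left(C \right)} = - \frac{C + C C^{2} \left(-2\right)}{3} = - \frac{C + C^{3} \left(-2\right)}{3} = - \frac{C - 2 C^{3}}{3} = - \frac{C}{3} + \frac{2 C^{3}}{3}$)
$P{\left(H{\left(4 \right)} \right)} - D{\left(22 \right)} = \frac{\sqrt{6 + 4} \left(-1 + 2 \left(\sqrt{6 + 4}\right)^{2}\right)}{3} - \left(15 - 22\right) = \frac{\sqrt{10} \left(-1 + 2 \left(\sqrt{10}\right)^{2}\right)}{3} - \left(15 - 22\right) = \frac{\sqrt{10} \left(-1 + 2 \cdot 10\right)}{3} - -7 = \frac{\sqrt{10} \left(-1 + 20\right)}{3} + 7 = \frac{1}{3} \sqrt{10} \cdot 19 + 7 = \frac{19 \sqrt{10}}{3} + 7 = 7 + \frac{19 \sqrt{10}}{3}$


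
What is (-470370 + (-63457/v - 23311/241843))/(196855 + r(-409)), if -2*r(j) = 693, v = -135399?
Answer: -30804789477153856/12869459710407069 ≈ -2.3936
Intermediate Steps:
r(j) = -693/2 (r(j) = -½*693 = -693/2)
(-470370 + (-63457/v - 23311/241843))/(196855 + r(-409)) = (-470370 + (-63457/(-135399) - 23311/241843))/(196855 - 693/2) = (-470370 + (-63457*(-1/135399) - 23311*1/241843))/(393017/2) = (-470370 + (63457/135399 - 23311/241843))*(2/393017) = (-470370 + 12190345162/32745300357)*(2/393017) = -15402394738576928/32745300357*2/393017 = -30804789477153856/12869459710407069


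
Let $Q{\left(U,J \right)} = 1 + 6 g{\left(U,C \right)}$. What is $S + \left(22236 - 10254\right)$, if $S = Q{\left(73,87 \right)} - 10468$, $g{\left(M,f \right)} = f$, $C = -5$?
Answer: $1485$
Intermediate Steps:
$Q{\left(U,J \right)} = -29$ ($Q{\left(U,J \right)} = 1 + 6 \left(-5\right) = 1 - 30 = -29$)
$S = -10497$ ($S = -29 - 10468 = -10497$)
$S + \left(22236 - 10254\right) = -10497 + \left(22236 - 10254\right) = -10497 + 11982 = 1485$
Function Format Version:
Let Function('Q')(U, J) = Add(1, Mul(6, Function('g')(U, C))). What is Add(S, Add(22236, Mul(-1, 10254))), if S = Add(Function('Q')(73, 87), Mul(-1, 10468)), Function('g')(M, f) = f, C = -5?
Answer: 1485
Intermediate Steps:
Function('Q')(U, J) = -29 (Function('Q')(U, J) = Add(1, Mul(6, -5)) = Add(1, -30) = -29)
S = -10497 (S = Add(-29, Mul(-1, 10468)) = Add(-29, -10468) = -10497)
Add(S, Add(22236, Mul(-1, 10254))) = Add(-10497, Add(22236, Mul(-1, 10254))) = Add(-10497, Add(22236, -10254)) = Add(-10497, 11982) = 1485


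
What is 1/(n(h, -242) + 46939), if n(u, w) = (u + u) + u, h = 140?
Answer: 1/47359 ≈ 2.1115e-5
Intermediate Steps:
n(u, w) = 3*u (n(u, w) = 2*u + u = 3*u)
1/(n(h, -242) + 46939) = 1/(3*140 + 46939) = 1/(420 + 46939) = 1/47359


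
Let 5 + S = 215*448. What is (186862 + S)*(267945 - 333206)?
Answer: -18480414197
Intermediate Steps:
S = 96315 (S = -5 + 215*448 = -5 + 96320 = 96315)
(186862 + S)*(267945 - 333206) = (186862 + 96315)*(267945 - 333206) = 283177*(-65261) = -18480414197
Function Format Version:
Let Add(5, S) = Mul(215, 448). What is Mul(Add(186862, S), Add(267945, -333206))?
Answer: -18480414197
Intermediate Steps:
S = 96315 (S = Add(-5, Mul(215, 448)) = Add(-5, 96320) = 96315)
Mul(Add(186862, S), Add(267945, -333206)) = Mul(Add(186862, 96315), Add(267945, -333206)) = Mul(283177, -65261) = -18480414197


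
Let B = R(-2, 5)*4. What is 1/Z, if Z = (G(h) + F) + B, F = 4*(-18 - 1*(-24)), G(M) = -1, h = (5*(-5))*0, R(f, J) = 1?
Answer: 1/27 ≈ 0.037037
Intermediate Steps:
h = 0 (h = -25*0 = 0)
B = 4 (B = 1*4 = 4)
F = 24 (F = 4*(-18 + 24) = 4*6 = 24)
Z = 27 (Z = (-1 + 24) + 4 = 23 + 4 = 27)
1/Z = 1/27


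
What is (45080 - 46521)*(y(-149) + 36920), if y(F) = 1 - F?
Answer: -53417870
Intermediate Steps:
(45080 - 46521)*(y(-149) + 36920) = (45080 - 46521)*((1 - 1*(-149)) + 36920) = -1441*((1 + 149) + 36920) = -1441*(150 + 36920) = -1441*37070 = -53417870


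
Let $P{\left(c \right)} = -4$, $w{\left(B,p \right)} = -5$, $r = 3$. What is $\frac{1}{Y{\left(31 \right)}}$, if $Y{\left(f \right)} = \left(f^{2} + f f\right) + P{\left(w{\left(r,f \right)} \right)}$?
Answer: $\frac{1}{1918} \approx 0.00052138$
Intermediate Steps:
$Y{\left(f \right)} = -4 + 2 f^{2}$ ($Y{\left(f \right)} = \left(f^{2} + f f\right) - 4 = \left(f^{2} + f^{2}\right) - 4 = 2 f^{2} - 4 = -4 + 2 f^{2}$)
$\frac{1}{Y{\left(31 \right)}} = \frac{1}{-4 + 2 \cdot 31^{2}} = \frac{1}{-4 + 2 \cdot 961} = \frac{1}{-4 + 1922} = \frac{1}{1918}$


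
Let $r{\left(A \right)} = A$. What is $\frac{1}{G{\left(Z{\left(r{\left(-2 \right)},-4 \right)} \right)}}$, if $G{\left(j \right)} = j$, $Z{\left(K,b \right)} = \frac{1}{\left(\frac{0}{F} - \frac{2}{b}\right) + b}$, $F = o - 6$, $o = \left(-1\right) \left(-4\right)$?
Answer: $- \frac{7}{2} \approx -3.5$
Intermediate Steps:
$o = 4$
$F = -2$ ($F = 4 - 6 = -2$)
$Z{\left(K,b \right)} = \frac{1}{b - \frac{2}{b}}$ ($Z{\left(K,b \right)} = \frac{1}{\left(\frac{0}{-2} - \frac{2}{b}\right) + b} = \frac{1}{\left(0 \left(- \frac{1}{2}\right) - \frac{2}{b}\right) + b} = \frac{1}{\left(0 - \frac{2}{b}\right) + b} = \frac{1}{- \frac{2}{b} + b} = \frac{1}{b - \frac{2}{b}}$)
$\frac{1}{G{\left(Z{\left(r{\left(-2 \right)},-4 \right)} \right)}} = \frac{1}{\left(-4\right) \frac{1}{-2 + \left(-4\right)^{2}}} = \frac{1}{\left(-4\right) \frac{1}{-2 + 16}} = \frac{1}{\left(-4\right) \frac{1}{14}} = \frac{1}{- \frac{2}{7}} = - \frac{7}{2}$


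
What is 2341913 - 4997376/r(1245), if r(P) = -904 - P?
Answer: 5037768413/2149 ≈ 2.3442e+6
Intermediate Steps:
2341913 - 4997376/r(1245) = 2341913 - 4997376/(-904 - 1*1245) = 2341913 - 4997376/(-904 - 1245) = 2341913 - 4997376/(-2149) = 2341913 - 4997376*(-1)/2149 = 2341913 - 1*(-4997376/2149) = 2341913 + 4997376/2149 = 5037768413/2149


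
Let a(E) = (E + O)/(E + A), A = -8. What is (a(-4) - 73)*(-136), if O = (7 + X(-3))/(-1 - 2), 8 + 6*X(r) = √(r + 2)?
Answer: 266254/27 - 17*I/27 ≈ 9861.3 - 0.62963*I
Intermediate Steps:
X(r) = -4/3 + √(2 + r)/6 (X(r) = -4/3 + √(r + 2)/6 = -4/3 + √(2 + r)/6)
O = -17/9 - I/18 (O = (7 + (-4/3 + √(2 - 3)/6))/(-1 - 2) = (7 + (-4/3 + √(-1)/6))/(-3) = (7 + (-4/3 + I/6))*(-⅓) = (17/3 + I/6)*(-⅓) = -17/9 - I/18 ≈ -1.8889 - 0.055556*I)
a(E) = (-17/9 + E - I/18)/(-8 + E) (a(E) = (E + (-17/9 - I/18))/(E - 8) = (-17/9 + E - I/18)/(-8 + E))
(a(-4) - 73)*(-136) = ((-34 - I + 18*(-4))/(18*(-8 - 4)) - 73)*(-136) = ((1/18)*(-34 - I - 72)/(-12) - 73)*(-136) = ((1/18)*(-1/12)*(-106 - I) - 73)*(-136) = ((53/108 + I/216) - 73)*(-136) = (-7831/108 + I/216)*(-136) = 266254/27 - 17*I/27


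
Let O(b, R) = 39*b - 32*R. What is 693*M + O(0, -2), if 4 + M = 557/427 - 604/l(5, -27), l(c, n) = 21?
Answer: -1325897/61 ≈ -21736.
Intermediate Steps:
O(b, R) = -32*R + 39*b
M = -40297/1281 (M = -4 + (557/427 - 604/21) = -4 - 35173/1281 = -40297/1281 ≈ -31.457)
693*M + O(0, -2) = 693*(-40297/1281) + (-32*(-2) + 39*0) = -1329801/61 + (64 + 0) = -1329801/61 + 64 = -1325897/61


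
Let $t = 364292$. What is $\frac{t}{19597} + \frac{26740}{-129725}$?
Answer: $\frac{9346751184}{508444165} \approx 18.383$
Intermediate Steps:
$\frac{t}{19597} + \frac{26740}{-129725} = \frac{364292}{19597} + \frac{26740}{-129725} = 364292 \cdot \frac{1}{19597} + 26740 \left(- \frac{1}{129725}\right) = \frac{364292}{19597} - \frac{5348}{25945} = \frac{9346751184}{508444165}$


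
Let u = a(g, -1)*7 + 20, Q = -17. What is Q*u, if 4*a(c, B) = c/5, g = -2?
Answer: -3281/10 ≈ -328.10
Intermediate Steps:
a(c, B) = c/20 (a(c, B) = (c/5)/4 = c/20)
u = 193/10 (u = ((1/20)*(-2))*7 + 20 = -1/10*7 + 20 = -7/10 + 20 = 193/10 ≈ 19.300)
Q*u = -17*193/10 = -3281/10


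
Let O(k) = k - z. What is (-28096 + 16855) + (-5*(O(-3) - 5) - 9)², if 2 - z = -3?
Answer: -8105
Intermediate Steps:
z = 5 (z = 2 - 1*(-3) = 2 + 3 = 5)
O(k) = -5 + k (O(k) = k - 1*5 = k - 5 = -5 + k)
(-28096 + 16855) + (-5*(O(-3) - 5) - 9)² = (-28096 + 16855) + (-5*((-5 - 3) - 5) - 9)² = -11241 + (-5*(-8 - 5) - 9)² = -11241 + (-5*(-13) - 9)² = -11241 + (65 - 9)² = -11241 + 56² = -11241 + 3136 = -8105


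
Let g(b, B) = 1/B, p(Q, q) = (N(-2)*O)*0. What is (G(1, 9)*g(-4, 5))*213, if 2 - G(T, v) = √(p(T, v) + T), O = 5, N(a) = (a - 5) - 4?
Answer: 213/5 ≈ 42.600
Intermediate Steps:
N(a) = -9 + a (N(a) = (-5 + a) - 4 = -9 + a)
p(Q, q) = 0 (p(Q, q) = ((-9 - 2)*5)*0 = -11*5*0 = -55*0 = 0)
G(T, v) = 2 - √T (G(T, v) = 2 - √(0 + T) = 2 - √T)
(G(1, 9)*g(-4, 5))*213 = ((2 - √1)/5)*213 = ((2 - 1*1)*(⅕))*213 = ((2 - 1)*(⅕))*213 = (1*(⅕))*213 = (⅕)*213 = 213/5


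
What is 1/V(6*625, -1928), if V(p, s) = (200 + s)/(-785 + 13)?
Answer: 193/432 ≈ 0.44676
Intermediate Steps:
V(p, s) = -50/193 - s/772 (V(p, s) = (200 + s)/(-772) = (200 + s)*(-1/772) = -50/193 - s/772)
1/V(6*625, -1928) = 1/(-50/193 - 1/772*(-1928)) = 1/(-50/193 + 482/193) = 1/(432/193) = 193/432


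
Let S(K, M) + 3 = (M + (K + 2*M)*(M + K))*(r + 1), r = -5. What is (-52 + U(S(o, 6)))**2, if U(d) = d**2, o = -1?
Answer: 3715755849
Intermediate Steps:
S(K, M) = -3 - 4*M - 4*(K + M)*(K + 2*M) (S(K, M) = -3 + (M + (K + 2*M)*(M + K))*(-5 + 1) = -3 + (M + (K + 2*M)*(K + M))*(-4) = -3 + (M + (K + M)*(K + 2*M))*(-4) = -3 + (-4*M - 4*(K + M)*(K + 2*M)) = -3 - 4*M - 4*(K + M)*(K + 2*M))
(-52 + U(S(o, 6)))**2 = (-52 + (-3 - 8*6**2 - 4*6 - 4*(-1)**2 - 12*(-1)*6)**2)**2 = (-52 + (-3 - 8*36 - 24 - 4*1 + 72)**2)**2 = (-52 + (-3 - 288 - 24 - 4 + 72)**2)**2 = (-52 + (-247)**2)**2 = (-52 + 61009)**2 = 60957**2 = 3715755849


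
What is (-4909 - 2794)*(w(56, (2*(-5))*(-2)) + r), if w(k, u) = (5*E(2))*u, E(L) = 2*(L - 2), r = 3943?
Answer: -30372929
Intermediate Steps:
E(L) = -4 + 2*L (E(L) = 2*(-2 + L) = -4 + 2*L)
w(k, u) = 0 (w(k, u) = (5*(-4 + 2*2))*u = (5*(-4 + 4))*u = (5*0)*u = 0*u = 0)
(-4909 - 2794)*(w(56, (2*(-5))*(-2)) + r) = (-4909 - 2794)*(0 + 3943) = -7703*3943 = -30372929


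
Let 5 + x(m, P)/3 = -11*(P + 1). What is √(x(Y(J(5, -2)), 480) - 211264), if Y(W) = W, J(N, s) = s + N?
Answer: 4*I*√14197 ≈ 476.6*I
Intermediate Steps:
J(N, s) = N + s
x(m, P) = -48 - 33*P (x(m, P) = -15 + 3*(-11*(P + 1)) = -15 + 3*(-11*(1 + P)) = -15 + 3*(-11 - 11*P) = -15 + (-33 - 33*P) = -48 - 33*P)
√(x(Y(J(5, -2)), 480) - 211264) = √((-48 - 33*480) - 211264) = √((-48 - 15840) - 211264) = √(-15888 - 211264) = √(-227152) = 4*I*√14197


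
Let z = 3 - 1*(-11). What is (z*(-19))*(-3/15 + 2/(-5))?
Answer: 798/5 ≈ 159.60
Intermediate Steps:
z = 14 (z = 3 + 11 = 14)
(z*(-19))*(-3/15 + 2/(-5)) = (14*(-19))*(-3/15 + 2/(-5)) = -266*(-3*1/15 + 2*(-1/5)) = -266*(-1/5 - 2/5) = -266*(-3/5) = 798/5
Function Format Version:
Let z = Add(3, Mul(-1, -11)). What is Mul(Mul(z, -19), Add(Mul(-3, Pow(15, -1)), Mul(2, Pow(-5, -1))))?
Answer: Rational(798, 5) ≈ 159.60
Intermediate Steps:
z = 14 (z = Add(3, 11) = 14)
Mul(Mul(z, -19), Add(Mul(-3, Pow(15, -1)), Mul(2, Pow(-5, -1)))) = Mul(Mul(14, -19), Add(Mul(-3, Pow(15, -1)), Mul(2, Pow(-5, -1)))) = Mul(-266, Add(Mul(-3, Rational(1, 15)), Mul(2, Rational(-1, 5)))) = Mul(-266, Add(Rational(-1, 5), Rational(-2, 5))) = Mul(-266, Rational(-3, 5)) = Rational(798, 5)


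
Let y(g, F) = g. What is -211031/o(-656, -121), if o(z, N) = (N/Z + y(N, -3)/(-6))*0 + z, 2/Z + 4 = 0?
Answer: 211031/656 ≈ 321.69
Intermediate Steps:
Z = -½ (Z = 2/(-4 + 0) = 2/(-4) = 2*(-¼) = -½ ≈ -0.50000)
o(z, N) = z (o(z, N) = (N/(-½) + N/(-6))*0 + z = (N*(-2) + N*(-⅙))*0 + z = (-2*N - N/6)*0 + z = -13*N/6*0 + z = 0 + z = z)
-211031/o(-656, -121) = -211031/(-656) = -211031*(-1/656) = 211031/656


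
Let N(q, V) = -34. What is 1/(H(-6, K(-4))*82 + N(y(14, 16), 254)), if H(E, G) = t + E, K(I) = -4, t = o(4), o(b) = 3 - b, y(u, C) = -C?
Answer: -1/608 ≈ -0.0016447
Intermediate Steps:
t = -1 (t = 3 - 1*4 = 3 - 4 = -1)
H(E, G) = -1 + E
1/(H(-6, K(-4))*82 + N(y(14, 16), 254)) = 1/((-1 - 6)*82 - 34) = 1/(-7*82 - 34) = 1/(-574 - 34) = 1/(-608) = -1/608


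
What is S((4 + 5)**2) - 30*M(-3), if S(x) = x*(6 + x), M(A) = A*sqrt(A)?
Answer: 7047 + 90*I*sqrt(3) ≈ 7047.0 + 155.88*I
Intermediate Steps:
M(A) = A**(3/2)
S((4 + 5)**2) - 30*M(-3) = (4 + 5)**2*(6 + (4 + 5)**2) - (-90)*I*sqrt(3) = 9**2*(6 + 9**2) - (-90)*I*sqrt(3) = 81*(6 + 81) + 90*I*sqrt(3) = 81*87 + 90*I*sqrt(3) = 7047 + 90*I*sqrt(3)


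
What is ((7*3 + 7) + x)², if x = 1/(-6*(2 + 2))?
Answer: 450241/576 ≈ 781.67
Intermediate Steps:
x = -1/24 (x = 1/(-6*4) = 1/(-24) = -1/24 ≈ -0.041667)
((7*3 + 7) + x)² = ((7*3 + 7) - 1/24)² = ((21 + 7) - 1/24)² = (28 - 1/24)² = (671/24)² = 450241/576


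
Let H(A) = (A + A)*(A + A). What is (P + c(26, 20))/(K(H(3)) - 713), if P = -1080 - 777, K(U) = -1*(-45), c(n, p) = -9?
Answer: 933/334 ≈ 2.7934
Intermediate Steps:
H(A) = 4*A**2 (H(A) = (2*A)*(2*A) = 4*A**2)
K(U) = 45
P = -1857
(P + c(26, 20))/(K(H(3)) - 713) = (-1857 - 9)/(45 - 713) = -1866/(-668) = -1866*(-1/668) = 933/334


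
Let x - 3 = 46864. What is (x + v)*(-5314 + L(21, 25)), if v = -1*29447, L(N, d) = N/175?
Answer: -462838948/5 ≈ -9.2568e+7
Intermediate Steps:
L(N, d) = N/175 (L(N, d) = N*(1/175) = N/175)
x = 46867 (x = 3 + 46864 = 46867)
v = -29447
(x + v)*(-5314 + L(21, 25)) = (46867 - 29447)*(-5314 + (1/175)*21) = 17420*(-5314 + 3/25) = 17420*(-132847/25) = -462838948/5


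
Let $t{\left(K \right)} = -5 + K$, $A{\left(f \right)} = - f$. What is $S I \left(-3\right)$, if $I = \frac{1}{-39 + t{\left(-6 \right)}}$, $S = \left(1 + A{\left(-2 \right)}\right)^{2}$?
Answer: $\frac{27}{50} \approx 0.54$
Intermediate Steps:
$S = 9$ ($S = \left(1 - -2\right)^{2} = \left(1 + 2\right)^{2} = 3^{2} = 9$)
$I = - \frac{1}{50}$ ($I = \frac{1}{-39 - 11} = \frac{1}{-50} = - \frac{1}{50} \approx -0.02$)
$S I \left(-3\right) = 9 \left(- \frac{1}{50}\right) \left(-3\right) = \left(- \frac{9}{50}\right) \left(-3\right) = \frac{27}{50}$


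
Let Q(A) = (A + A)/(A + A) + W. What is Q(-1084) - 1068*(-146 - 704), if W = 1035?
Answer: 908836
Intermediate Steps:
Q(A) = 1036 (Q(A) = (A + A)/(A + A) + 1035 = (2*A)/((2*A)) + 1035 = (2*A)*(1/(2*A)) + 1035 = 1 + 1035 = 1036)
Q(-1084) - 1068*(-146 - 704) = 1036 - 1068*(-146 - 704) = 1036 - 1068*(-850) = 1036 - 1*(-907800) = 1036 + 907800 = 908836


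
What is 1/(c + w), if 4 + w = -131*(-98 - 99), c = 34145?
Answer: 1/59948 ≈ 1.6681e-5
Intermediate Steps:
w = 25803 (w = -4 - 131*(-98 - 99) = -4 - 131*(-197) = -4 + 25807 = 25803)
1/(c + w) = 1/(34145 + 25803) = 1/59948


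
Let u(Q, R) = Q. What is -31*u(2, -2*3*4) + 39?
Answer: -23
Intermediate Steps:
-31*u(2, -2*3*4) + 39 = -31*2 + 39 = -62 + 39 = -23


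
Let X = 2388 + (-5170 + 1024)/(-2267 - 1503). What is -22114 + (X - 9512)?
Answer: -55111557/1885 ≈ -29237.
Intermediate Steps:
X = 4503453/1885 (X = 2388 - 4146/(-3770) = 2388 - 4146*(-1/3770) = 2388 + 2073/1885 = 4503453/1885 ≈ 2389.1)
-22114 + (X - 9512) = -22114 + (4503453/1885 - 9512) = -22114 - 13426667/1885 = -55111557/1885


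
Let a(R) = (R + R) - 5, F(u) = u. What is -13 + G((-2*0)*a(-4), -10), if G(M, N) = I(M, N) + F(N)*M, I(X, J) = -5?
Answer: -18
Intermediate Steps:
a(R) = -5 + 2*R (a(R) = 2*R - 5 = -5 + 2*R)
G(M, N) = -5 + M*N (G(M, N) = -5 + N*M = -5 + M*N)
-13 + G((-2*0)*a(-4), -10) = -13 + (-5 + ((-2*0)*(-5 + 2*(-4)))*(-10)) = -13 + (-5 + (0*(-5 - 8))*(-10)) = -13 + (-5 + (0*(-13))*(-10)) = -13 + (-5 + 0*(-10)) = -13 + (-5 + 0) = -13 - 5 = -18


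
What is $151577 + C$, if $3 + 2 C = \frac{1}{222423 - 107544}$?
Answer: $\frac{17412841865}{114879} \approx 1.5158 \cdot 10^{5}$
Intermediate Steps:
$C = - \frac{172318}{114879}$ ($C = - \frac{3}{2} + \frac{1}{2 \left(222423 - 107544\right)} = - \frac{3}{2} + \frac{1}{2 \cdot 114879} = - \frac{3}{2} + \frac{1}{2} \cdot \frac{1}{114879} = - \frac{3}{2} + \frac{1}{229758} = - \frac{172318}{114879} \approx -1.5$)
$151577 + C = 151577 - \frac{172318}{114879} = \frac{17412841865}{114879}$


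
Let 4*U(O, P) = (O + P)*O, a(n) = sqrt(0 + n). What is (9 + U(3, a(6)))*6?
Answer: 135/2 + 9*sqrt(6)/2 ≈ 78.523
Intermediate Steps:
a(n) = sqrt(n)
U(O, P) = O*(O + P)/4 (U(O, P) = ((O + P)*O)/4 = (O*(O + P))/4 = O*(O + P)/4)
(9 + U(3, a(6)))*6 = (9 + (1/4)*3*(3 + sqrt(6)))*6 = (9 + (9/4 + 3*sqrt(6)/4))*6 = (45/4 + 3*sqrt(6)/4)*6 = 135/2 + 9*sqrt(6)/2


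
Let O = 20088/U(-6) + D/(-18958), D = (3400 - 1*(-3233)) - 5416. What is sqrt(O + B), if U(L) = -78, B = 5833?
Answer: sqrt(338647260197558)/246454 ≈ 74.669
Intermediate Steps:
D = 1217 (D = (3400 + 3233) - 5416 = 6633 - 5416 = 1217)
O = -63487205/246454 (O = 20088/(-78) + 1217/(-18958) = 20088*(-1/78) + 1217*(-1/18958) = -3348/13 - 1217/18958 = -63487205/246454 ≈ -257.60)
sqrt(O + B) = sqrt(-63487205/246454 + 5833) = sqrt(1374078977/246454) = sqrt(338647260197558)/246454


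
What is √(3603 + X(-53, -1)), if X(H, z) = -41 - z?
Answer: √3563 ≈ 59.691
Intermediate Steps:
√(3603 + X(-53, -1)) = √(3603 + (-41 - 1*(-1))) = √(3603 + (-41 + 1)) = √(3603 - 40) = √3563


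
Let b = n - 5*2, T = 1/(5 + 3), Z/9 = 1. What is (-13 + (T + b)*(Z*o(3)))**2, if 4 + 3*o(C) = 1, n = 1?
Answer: 286225/64 ≈ 4472.3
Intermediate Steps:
Z = 9 (Z = 9*1 = 9)
o(C) = -1 (o(C) = -4/3 + (1/3)*1 = -4/3 + 1/3 = -1)
T = 1/8 ≈ 0.12500
b = -9 (b = 1 - 5*2 = 1 - 10 = -9)
(-13 + (T + b)*(Z*o(3)))**2 = (-13 + (1/8 - 9)*(9*(-1)))**2 = (-13 - 71/8*(-9))**2 = (-13 + 639/8)**2 = (535/8)**2 = 286225/64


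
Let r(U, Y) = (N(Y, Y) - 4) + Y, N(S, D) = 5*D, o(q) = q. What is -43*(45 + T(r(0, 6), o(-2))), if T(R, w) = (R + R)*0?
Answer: -1935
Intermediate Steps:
r(U, Y) = -4 + 6*Y (r(U, Y) = (5*Y - 4) + Y = (-4 + 5*Y) + Y = -4 + 6*Y)
T(R, w) = 0 (T(R, w) = (2*R)*0 = 0)
-43*(45 + T(r(0, 6), o(-2))) = -43*(45 + 0) = -43*45 = -1935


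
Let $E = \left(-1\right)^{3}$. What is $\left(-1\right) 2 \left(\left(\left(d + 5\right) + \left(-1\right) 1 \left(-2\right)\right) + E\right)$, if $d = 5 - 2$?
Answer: $-18$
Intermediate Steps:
$d = 3$
$E = -1$
$\left(-1\right) 2 \left(\left(\left(d + 5\right) + \left(-1\right) 1 \left(-2\right)\right) + E\right) = \left(-1\right) 2 \left(\left(\left(3 + 5\right) + \left(-1\right) 1 \left(-2\right)\right) - 1\right) = - 2 \left(\left(8 - -2\right) - 1\right) = - 2 \left(\left(8 + 2\right) - 1\right) = - 2 \left(10 - 1\right) = \left(-2\right) 9 = -18$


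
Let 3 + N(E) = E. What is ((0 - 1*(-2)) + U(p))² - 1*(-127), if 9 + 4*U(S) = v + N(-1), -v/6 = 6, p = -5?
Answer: 3713/16 ≈ 232.06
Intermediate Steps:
N(E) = -3 + E
v = -36 (v = -6*6 = -36)
U(S) = -49/4 (U(S) = -9/4 + (-36 + (-3 - 1))/4 = -9/4 + (-36 - 4)/4 = -9/4 + (¼)*(-40) = -9/4 - 10 = -49/4)
((0 - 1*(-2)) + U(p))² - 1*(-127) = ((0 - 1*(-2)) - 49/4)² - 1*(-127) = ((0 + 2) - 49/4)² + 127 = (2 - 49/4)² + 127 = (-41/4)² + 127 = 1681/16 + 127 = 3713/16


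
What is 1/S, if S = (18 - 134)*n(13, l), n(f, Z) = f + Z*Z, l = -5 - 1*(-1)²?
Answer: -1/5684 ≈ -0.00017593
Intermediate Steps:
l = -6 (l = -5 - 1*1 = -5 - 1 = -6)
n(f, Z) = f + Z²
S = -5684 (S = (18 - 134)*(13 + (-6)²) = -116*(13 + 36) = -116*49 = -5684)
1/S = 1/(-5684) = -1/5684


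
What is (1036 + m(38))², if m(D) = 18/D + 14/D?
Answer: 388090000/361 ≈ 1.0750e+6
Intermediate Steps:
m(D) = 32/D
(1036 + m(38))² = (1036 + 32/38)² = (1036 + 32*(1/38))² = (1036 + 16/19)² = (19700/19)² = 388090000/361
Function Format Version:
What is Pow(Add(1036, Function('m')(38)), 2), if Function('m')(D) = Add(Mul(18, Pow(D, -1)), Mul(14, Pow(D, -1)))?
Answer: Rational(388090000, 361) ≈ 1.0750e+6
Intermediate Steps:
Function('m')(D) = Mul(32, Pow(D, -1))
Pow(Add(1036, Function('m')(38)), 2) = Pow(Add(1036, Mul(32, Pow(38, -1))), 2) = Pow(Add(1036, Mul(32, Rational(1, 38))), 2) = Pow(Add(1036, Rational(16, 19)), 2) = Pow(Rational(19700, 19), 2) = Rational(388090000, 361)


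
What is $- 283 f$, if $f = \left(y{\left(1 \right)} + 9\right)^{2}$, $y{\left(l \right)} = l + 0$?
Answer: $-28300$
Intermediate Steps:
$y{\left(l \right)} = l$
$f = 100$ ($f = \left(1 + 9\right)^{2} = 10^{2} = 100$)
$- 283 f = \left(-283\right) 100 = -28300$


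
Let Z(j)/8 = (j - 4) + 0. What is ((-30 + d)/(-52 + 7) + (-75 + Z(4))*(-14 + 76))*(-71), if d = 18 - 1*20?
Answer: 14854478/45 ≈ 3.3010e+5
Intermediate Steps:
d = -2 (d = 18 - 20 = -2)
Z(j) = -32 + 8*j (Z(j) = 8*((j - 4) + 0) = 8*((-4 + j) + 0) = 8*(-4 + j) = -32 + 8*j)
((-30 + d)/(-52 + 7) + (-75 + Z(4))*(-14 + 76))*(-71) = ((-30 - 2)/(-52 + 7) + (-75 + (-32 + 8*4))*(-14 + 76))*(-71) = (-32/(-45) + (-75 + (-32 + 32))*62)*(-71) = (-32*(-1/45) + (-75 + 0)*62)*(-71) = (32/45 - 75*62)*(-71) = (32/45 - 4650)*(-71) = -209218/45*(-71) = 14854478/45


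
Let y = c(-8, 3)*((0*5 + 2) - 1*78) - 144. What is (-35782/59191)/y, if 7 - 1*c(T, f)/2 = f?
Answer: 17891/22255816 ≈ 0.00080388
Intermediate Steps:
c(T, f) = 14 - 2*f
y = -752 (y = (14 - 2*3)*((0*5 + 2) - 1*78) - 144 = (14 - 6)*((0 + 2) - 78) - 144 = 8*(2 - 78) - 144 = 8*(-76) - 144 = -608 - 144 = -752)
(-35782/59191)/y = -35782/59191/(-752) = -35782*1/59191*(-1/752) = -35782/59191*(-1/752) = 17891/22255816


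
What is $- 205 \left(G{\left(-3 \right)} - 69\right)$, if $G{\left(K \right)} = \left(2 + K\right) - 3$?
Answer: $14965$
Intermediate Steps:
$G{\left(K \right)} = -1 + K$
$- 205 \left(G{\left(-3 \right)} - 69\right) = - 205 \left(\left(-1 - 3\right) - 69\right) = - 205 \left(-4 - 69\right) = \left(-205\right) \left(-73\right) = 14965$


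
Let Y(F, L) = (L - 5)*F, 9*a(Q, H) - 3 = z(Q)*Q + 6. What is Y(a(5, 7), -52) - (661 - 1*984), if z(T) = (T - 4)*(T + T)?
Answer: -152/3 ≈ -50.667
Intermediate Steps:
z(T) = 2*T*(-4 + T) (z(T) = (-4 + T)*(2*T) = 2*T*(-4 + T))
a(Q, H) = 1 + 2*Q²*(-4 + Q)/9 (a(Q, H) = ⅓ + ((2*Q*(-4 + Q))*Q + 6)/9 = ⅓ + (2*Q²*(-4 + Q) + 6)/9 = ⅓ + (6 + 2*Q²*(-4 + Q))/9 = ⅓ + (⅔ + 2*Q²*(-4 + Q)/9) = 1 + 2*Q²*(-4 + Q)/9)
Y(F, L) = F*(-5 + L) (Y(F, L) = (-5 + L)*F = F*(-5 + L))
Y(a(5, 7), -52) - (661 - 1*984) = (1 + (2/9)*5²*(-4 + 5))*(-5 - 52) - (661 - 1*984) = (1 + (2/9)*25*1)*(-57) - (661 - 984) = (1 + 50/9)*(-57) - 1*(-323) = (59/9)*(-57) + 323 = -1121/3 + 323 = -152/3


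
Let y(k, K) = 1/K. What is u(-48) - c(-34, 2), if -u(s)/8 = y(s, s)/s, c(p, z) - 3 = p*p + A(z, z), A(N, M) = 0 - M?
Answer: -333217/288 ≈ -1157.0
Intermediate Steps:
A(N, M) = -M
c(p, z) = 3 + p² - z (c(p, z) = 3 + (p*p - z) = 3 + (p² - z) = 3 + p² - z)
u(s) = -8/s² (u(s) = -8/(s*s) = -8/s²)
u(-48) - c(-34, 2) = -8/(-48)² - (3 + (-34)² - 1*2) = -8*1/2304 - (3 + 1156 - 2) = -1/288 - 1*1157 = -1/288 - 1157 = -333217/288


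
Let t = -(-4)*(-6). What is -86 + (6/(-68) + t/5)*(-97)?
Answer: 65987/170 ≈ 388.16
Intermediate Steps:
t = -24 (t = -1*24 = -24)
-86 + (6/(-68) + t/5)*(-97) = -86 + (6/(-68) - 24/5)*(-97) = -86 + (6*(-1/68) - 24*⅕)*(-97) = -86 + (-3/34 - 24/5)*(-97) = -86 - 831/170*(-97) = -86 + 80607/170 = 65987/170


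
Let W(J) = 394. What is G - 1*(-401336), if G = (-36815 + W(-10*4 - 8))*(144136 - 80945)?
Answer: -2301078075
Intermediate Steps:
G = -2301479411 (G = (-36815 + 394)*(144136 - 80945) = -36421*63191 = -2301479411)
G - 1*(-401336) = -2301479411 - 1*(-401336) = -2301479411 + 401336 = -2301078075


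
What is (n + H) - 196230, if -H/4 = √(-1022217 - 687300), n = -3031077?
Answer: -3227307 - 4*I*√1709517 ≈ -3.2273e+6 - 5229.9*I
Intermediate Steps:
H = -4*I*√1709517 (H = -4*√(-1022217 - 687300) = -4*I*√1709517 ≈ -5229.9*I)
(n + H) - 196230 = (-3031077 - 4*I*√1709517) - 196230 = -3227307 - 4*I*√1709517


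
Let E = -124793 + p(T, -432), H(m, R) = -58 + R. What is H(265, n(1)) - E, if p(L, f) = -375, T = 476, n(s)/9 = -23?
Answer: 124903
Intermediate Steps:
n(s) = -207 (n(s) = 9*(-23) = -207)
E = -125168 (E = -124793 - 375 = -125168)
H(265, n(1)) - E = (-58 - 207) - 1*(-125168) = -265 + 125168 = 124903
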